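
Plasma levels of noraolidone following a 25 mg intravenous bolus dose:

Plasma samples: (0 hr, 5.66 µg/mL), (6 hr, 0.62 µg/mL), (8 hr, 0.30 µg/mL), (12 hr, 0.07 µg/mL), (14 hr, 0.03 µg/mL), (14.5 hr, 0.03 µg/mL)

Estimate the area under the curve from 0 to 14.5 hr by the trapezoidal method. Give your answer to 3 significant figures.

AUC = 20.6 µg/mL·hr

Trapezoidal AUC_0→14.5:
  [0→6]: (5.66+0.62)/2 × 6 = 18.84
  [6→8]: (0.62+0.30)/2 × 2 = 0.92
  [8→12]: (0.30+0.07)/2 × 4 = 0.74
  [12→14]: (0.07+0.03)/2 × 2 = 0.1
  [14→14.5]: (0.03+0.03)/2 × 0.5 = 0.015
  Sum = 20.615 µg/mL·hr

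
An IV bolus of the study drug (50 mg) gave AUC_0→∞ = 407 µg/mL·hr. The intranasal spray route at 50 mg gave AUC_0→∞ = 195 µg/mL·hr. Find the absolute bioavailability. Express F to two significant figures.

F = 0.48

F = (AUC_ev / D_ev) / (AUC_iv / D_iv)
  = (195/50) / (407/50)
  = 3.9 / 8.14 = 0.4791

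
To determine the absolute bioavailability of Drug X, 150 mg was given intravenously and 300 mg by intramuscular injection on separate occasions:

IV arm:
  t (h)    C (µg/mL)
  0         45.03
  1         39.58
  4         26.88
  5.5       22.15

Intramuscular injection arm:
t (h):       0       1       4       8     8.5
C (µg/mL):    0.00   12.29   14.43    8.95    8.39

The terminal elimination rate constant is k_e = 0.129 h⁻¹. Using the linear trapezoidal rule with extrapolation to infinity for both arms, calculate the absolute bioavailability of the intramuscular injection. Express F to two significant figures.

Trapezoidal AUC_0→5.5 (IV):
  [0→1]: (45.03+39.58)/2 × 1 = 42.305
  [1→4]: (39.58+26.88)/2 × 3 = 99.69
  [4→5.5]: (26.88+22.15)/2 × 1.5 = 36.7725
  Sum = 178.7675 µg/mL·h
IV tail: 22.15/0.129 = 171.705; AUC_iv,0→∞ = 178.7675 + 171.705 = 350.4725 µg/mL·h
Trapezoidal AUC_0→8.5 (intramuscular injection):
  [0→1]: (0.00+12.29)/2 × 1 = 6.145
  [1→4]: (12.29+14.43)/2 × 3 = 40.08
  [4→8]: (14.43+8.95)/2 × 4 = 46.76
  [8→8.5]: (8.95+8.39)/2 × 0.5 = 4.335
  Sum = 97.32 µg/mL·h
intramuscular injection tail: 8.39/0.129 = 65.039; AUC_ev,0→∞ = 97.32 + 65.039 = 162.359 µg/mL·h
F = (AUC_ev/D_ev)/(AUC_iv/D_iv) = (162.359/300)/(350.4725/150) = 0.541197/2.33648 = 0.2316

F = 0.23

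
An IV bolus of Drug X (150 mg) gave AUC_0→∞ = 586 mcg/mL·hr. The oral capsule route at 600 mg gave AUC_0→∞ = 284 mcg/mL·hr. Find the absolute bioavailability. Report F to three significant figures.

F = (AUC_ev / D_ev) / (AUC_iv / D_iv)
  = (284/600) / (586/150)
  = 0.473333 / 3.90667 = 0.1212

F = 0.121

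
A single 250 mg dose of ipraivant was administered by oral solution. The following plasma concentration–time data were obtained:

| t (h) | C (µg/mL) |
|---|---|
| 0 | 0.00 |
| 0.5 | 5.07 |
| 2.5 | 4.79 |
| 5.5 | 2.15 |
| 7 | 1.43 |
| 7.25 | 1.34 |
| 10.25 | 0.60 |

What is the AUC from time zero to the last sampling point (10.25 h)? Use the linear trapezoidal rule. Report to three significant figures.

Trapezoidal AUC_0→10.25:
  [0→0.5]: (0.00+5.07)/2 × 0.5 = 1.2675
  [0.5→2.5]: (5.07+4.79)/2 × 2 = 9.86
  [2.5→5.5]: (4.79+2.15)/2 × 3 = 10.41
  [5.5→7]: (2.15+1.43)/2 × 1.5 = 2.685
  [7→7.25]: (1.43+1.34)/2 × 0.25 = 0.34625
  [7.25→10.25]: (1.34+0.60)/2 × 3 = 2.91
  Sum = 27.47875 µg/mL·h

AUC = 27.5 µg/mL·h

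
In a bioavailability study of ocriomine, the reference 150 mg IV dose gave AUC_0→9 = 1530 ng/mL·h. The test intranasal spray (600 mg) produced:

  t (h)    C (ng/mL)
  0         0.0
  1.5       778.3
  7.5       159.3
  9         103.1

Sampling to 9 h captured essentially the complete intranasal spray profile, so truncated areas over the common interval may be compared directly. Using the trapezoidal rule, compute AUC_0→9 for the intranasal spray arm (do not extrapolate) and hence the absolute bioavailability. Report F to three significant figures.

F = 0.587

Trapezoidal AUC_0→9 (intranasal spray):
  [0→1.5]: (0.0+778.3)/2 × 1.5 = 583.725
  [1.5→7.5]: (778.3+159.3)/2 × 6 = 2812.8
  [7.5→9]: (159.3+103.1)/2 × 1.5 = 196.8
  Sum = 3593.325 ng/mL·h
F = (AUC_ev/D_ev)/(AUC_iv/D_iv) = (3593.325/600)/(1530/150) = 5.988875/10.2 = 0.5871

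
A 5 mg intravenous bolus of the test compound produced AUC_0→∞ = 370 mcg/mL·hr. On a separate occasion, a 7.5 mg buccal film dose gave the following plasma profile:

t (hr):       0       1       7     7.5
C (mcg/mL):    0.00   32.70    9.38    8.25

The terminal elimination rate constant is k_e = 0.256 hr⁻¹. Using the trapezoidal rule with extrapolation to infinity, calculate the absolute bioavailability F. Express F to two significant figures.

F = 0.32

Trapezoidal AUC_0→7.5 (buccal film):
  [0→1]: (0.00+32.70)/2 × 1 = 16.35
  [1→7]: (32.70+9.38)/2 × 6 = 126.24
  [7→7.5]: (9.38+8.25)/2 × 0.5 = 4.4075
  Sum = 146.9975 mcg/mL·hr
Tail: C_last/k_e = 8.25/0.256 = 32.227
AUC_0→∞ (buccal film) = 146.9975 + 32.227 = 179.2245 mcg/mL·hr
F = (AUC_ev/D_ev)/(AUC_iv/D_iv) = (179.2245/7.5)/(370/5) = 23.8966/74 = 0.3229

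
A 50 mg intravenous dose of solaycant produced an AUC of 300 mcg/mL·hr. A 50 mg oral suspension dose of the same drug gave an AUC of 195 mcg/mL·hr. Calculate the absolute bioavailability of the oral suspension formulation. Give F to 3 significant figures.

F = 0.650

F = (AUC_ev / D_ev) / (AUC_iv / D_iv)
  = (195/50) / (300/50)
  = 3.9 / 6 = 0.6500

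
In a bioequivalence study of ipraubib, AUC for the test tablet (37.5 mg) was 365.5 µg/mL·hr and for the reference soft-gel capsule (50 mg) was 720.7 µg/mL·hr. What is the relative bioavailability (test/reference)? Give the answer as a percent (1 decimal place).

F_rel = (AUC_test/D_test) / (AUC_ref/D_ref)
      = (365.5/37.5) / (720.7/50)
      = 9.74667 / 14.414 = 0.6762 = 67.62%

F_rel = 67.6%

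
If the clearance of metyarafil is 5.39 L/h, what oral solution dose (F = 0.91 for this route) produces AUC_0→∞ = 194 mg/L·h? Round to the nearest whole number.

Dose = CL × AUC_0→∞ / F
     = 5.39 × 194 / 0.91 = 1149.08 mg

Dose = 1149 mg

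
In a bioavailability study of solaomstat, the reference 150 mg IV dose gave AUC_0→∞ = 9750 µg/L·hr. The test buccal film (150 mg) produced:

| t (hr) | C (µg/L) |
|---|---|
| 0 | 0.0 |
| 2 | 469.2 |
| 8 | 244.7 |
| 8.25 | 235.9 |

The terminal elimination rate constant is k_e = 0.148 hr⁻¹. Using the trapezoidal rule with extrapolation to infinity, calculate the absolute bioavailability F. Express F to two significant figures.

F = 0.44

Trapezoidal AUC_0→8.25 (buccal film):
  [0→2]: (0.0+469.2)/2 × 2 = 469.2
  [2→8]: (469.2+244.7)/2 × 6 = 2141.7
  [8→8.25]: (244.7+235.9)/2 × 0.25 = 60.075
  Sum = 2670.975 µg/L·hr
Tail: C_last/k_e = 235.9/0.148 = 1593.919
AUC_0→∞ (buccal film) = 2670.975 + 1593.919 = 4264.894 µg/L·hr
F = (AUC_ev/D_ev)/(AUC_iv/D_iv) = (4264.894/150)/(9750/150) = 28.4326/65 = 0.4374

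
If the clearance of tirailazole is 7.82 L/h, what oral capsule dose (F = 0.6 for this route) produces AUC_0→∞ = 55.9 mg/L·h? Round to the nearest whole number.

Dose = 729 mg

Dose = CL × AUC_0→∞ / F
     = 7.82 × 55.9 / 0.6 = 728.563 mg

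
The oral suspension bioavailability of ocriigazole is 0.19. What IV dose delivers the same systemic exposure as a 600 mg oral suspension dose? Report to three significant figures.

D_iv = 114 mg

Systemic exposure from an extravascular dose = F × D_ev, so the equivalent IV dose is F × D_ev.
D_iv = F × D_ev = 0.19 × 600 = 114 mg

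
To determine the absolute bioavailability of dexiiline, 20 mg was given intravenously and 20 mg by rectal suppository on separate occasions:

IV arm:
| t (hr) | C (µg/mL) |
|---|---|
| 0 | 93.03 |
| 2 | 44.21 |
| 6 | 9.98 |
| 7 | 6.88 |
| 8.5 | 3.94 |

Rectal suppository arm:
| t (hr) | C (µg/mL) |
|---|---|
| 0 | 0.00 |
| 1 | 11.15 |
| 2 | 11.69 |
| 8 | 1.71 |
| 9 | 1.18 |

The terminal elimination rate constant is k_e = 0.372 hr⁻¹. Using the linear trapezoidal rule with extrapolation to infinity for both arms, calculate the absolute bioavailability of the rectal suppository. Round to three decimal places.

F = 0.227

Trapezoidal AUC_0→8.5 (IV):
  [0→2]: (93.03+44.21)/2 × 2 = 137.24
  [2→6]: (44.21+9.98)/2 × 4 = 108.38
  [6→7]: (9.98+6.88)/2 × 1 = 8.43
  [7→8.5]: (6.88+3.94)/2 × 1.5 = 8.115
  Sum = 262.165 µg/mL·hr
IV tail: 3.94/0.372 = 10.591; AUC_iv,0→∞ = 262.165 + 10.591 = 272.756 µg/mL·hr
Trapezoidal AUC_0→9 (rectal suppository):
  [0→1]: (0.00+11.15)/2 × 1 = 5.575
  [1→2]: (11.15+11.69)/2 × 1 = 11.42
  [2→8]: (11.69+1.71)/2 × 6 = 40.2
  [8→9]: (1.71+1.18)/2 × 1 = 1.445
  Sum = 58.64 µg/mL·hr
rectal suppository tail: 1.18/0.372 = 3.172; AUC_ev,0→∞ = 58.64 + 3.172 = 61.812 µg/mL·hr
F = (AUC_ev/D_ev)/(AUC_iv/D_iv) = (61.812/20)/(272.756/20) = 3.0906/13.6378 = 0.2266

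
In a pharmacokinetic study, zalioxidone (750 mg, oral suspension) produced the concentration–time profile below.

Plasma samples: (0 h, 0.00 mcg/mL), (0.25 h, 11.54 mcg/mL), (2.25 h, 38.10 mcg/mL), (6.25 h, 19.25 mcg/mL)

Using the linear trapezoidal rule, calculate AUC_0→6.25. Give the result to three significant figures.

AUC = 166 mcg/mL·h

Trapezoidal AUC_0→6.25:
  [0→0.25]: (0.00+11.54)/2 × 0.25 = 1.4425
  [0.25→2.25]: (11.54+38.10)/2 × 2 = 49.64
  [2.25→6.25]: (38.10+19.25)/2 × 4 = 114.7
  Sum = 165.7825 mcg/mL·h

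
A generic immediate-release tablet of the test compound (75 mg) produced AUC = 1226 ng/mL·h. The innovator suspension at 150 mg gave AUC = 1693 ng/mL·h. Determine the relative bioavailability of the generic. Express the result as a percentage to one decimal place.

F_rel = 144.8%

F_rel = (AUC_test/D_test) / (AUC_ref/D_ref)
      = (1226/75) / (1693/150)
      = 16.3467 / 11.2867 = 1.4483 = 144.83%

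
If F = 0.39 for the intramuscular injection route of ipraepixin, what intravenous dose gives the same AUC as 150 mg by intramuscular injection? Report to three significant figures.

D_iv = 58.5 mg

Systemic exposure from an extravascular dose = F × D_ev, so the equivalent IV dose is F × D_ev.
D_iv = F × D_ev = 0.39 × 150 = 58.5 mg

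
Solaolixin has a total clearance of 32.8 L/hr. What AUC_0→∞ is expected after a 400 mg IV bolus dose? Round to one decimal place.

AUC_0→∞ = Dose_iv / CL
        = 400 / 32.8 = 12.1951 mg/L·hr

AUC = 12.2 mg/L·hr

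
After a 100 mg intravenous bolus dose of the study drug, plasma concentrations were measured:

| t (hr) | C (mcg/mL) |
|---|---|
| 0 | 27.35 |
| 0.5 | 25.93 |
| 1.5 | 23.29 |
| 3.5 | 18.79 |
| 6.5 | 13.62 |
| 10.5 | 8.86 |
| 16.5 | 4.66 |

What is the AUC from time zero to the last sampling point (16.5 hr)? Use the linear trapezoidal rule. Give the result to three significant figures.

AUC = 214 mcg/mL·hr

Trapezoidal AUC_0→16.5:
  [0→0.5]: (27.35+25.93)/2 × 0.5 = 13.32
  [0.5→1.5]: (25.93+23.29)/2 × 1 = 24.61
  [1.5→3.5]: (23.29+18.79)/2 × 2 = 42.08
  [3.5→6.5]: (18.79+13.62)/2 × 3 = 48.615
  [6.5→10.5]: (13.62+8.86)/2 × 4 = 44.96
  [10.5→16.5]: (8.86+4.66)/2 × 6 = 40.56
  Sum = 214.145 mcg/mL·hr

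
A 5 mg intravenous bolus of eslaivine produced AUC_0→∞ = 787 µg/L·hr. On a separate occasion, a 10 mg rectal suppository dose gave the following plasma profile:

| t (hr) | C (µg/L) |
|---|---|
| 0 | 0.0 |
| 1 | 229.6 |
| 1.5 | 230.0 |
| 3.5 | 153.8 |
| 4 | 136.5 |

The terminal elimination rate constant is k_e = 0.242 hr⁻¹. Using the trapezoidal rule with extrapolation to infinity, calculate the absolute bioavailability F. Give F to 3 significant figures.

F = 0.794

Trapezoidal AUC_0→4 (rectal suppository):
  [0→1]: (0.0+229.6)/2 × 1 = 114.8
  [1→1.5]: (229.6+230.0)/2 × 0.5 = 114.9
  [1.5→3.5]: (230.0+153.8)/2 × 2 = 383.8
  [3.5→4]: (153.8+136.5)/2 × 0.5 = 72.575
  Sum = 686.075 µg/L·hr
Tail: C_last/k_e = 136.5/0.242 = 564.050
AUC_0→∞ (rectal suppository) = 686.075 + 564.050 = 1250.125 µg/L·hr
F = (AUC_ev/D_ev)/(AUC_iv/D_iv) = (1250.125/10)/(787/5) = 125.0125/157.4 = 0.7942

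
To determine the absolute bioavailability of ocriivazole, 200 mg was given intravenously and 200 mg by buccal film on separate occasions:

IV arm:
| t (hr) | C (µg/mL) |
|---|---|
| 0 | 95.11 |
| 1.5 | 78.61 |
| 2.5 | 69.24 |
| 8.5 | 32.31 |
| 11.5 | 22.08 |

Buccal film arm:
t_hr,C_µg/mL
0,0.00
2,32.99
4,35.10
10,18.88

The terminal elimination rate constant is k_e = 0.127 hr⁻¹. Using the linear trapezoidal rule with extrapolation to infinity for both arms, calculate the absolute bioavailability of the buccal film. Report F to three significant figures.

Trapezoidal AUC_0→11.5 (IV):
  [0→1.5]: (95.11+78.61)/2 × 1.5 = 130.29
  [1.5→2.5]: (78.61+69.24)/2 × 1 = 73.925
  [2.5→8.5]: (69.24+32.31)/2 × 6 = 304.65
  [8.5→11.5]: (32.31+22.08)/2 × 3 = 81.585
  Sum = 590.45 µg/mL·hr
IV tail: 22.08/0.127 = 173.858; AUC_iv,0→∞ = 590.45 + 173.858 = 764.308 µg/mL·hr
Trapezoidal AUC_0→10 (buccal film):
  [0→2]: (0.00+32.99)/2 × 2 = 32.99
  [2→4]: (32.99+35.10)/2 × 2 = 68.09
  [4→10]: (35.10+18.88)/2 × 6 = 161.94
  Sum = 263.02 µg/mL·hr
buccal film tail: 18.88/0.127 = 148.661; AUC_ev,0→∞ = 263.02 + 148.661 = 411.681 µg/mL·hr
F = (AUC_ev/D_ev)/(AUC_iv/D_iv) = (411.681/200)/(764.308/200) = 2.058405/3.82154 = 0.5386

F = 0.539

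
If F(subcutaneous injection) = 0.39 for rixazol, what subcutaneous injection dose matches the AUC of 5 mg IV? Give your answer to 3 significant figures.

For equal systemic exposure: F × D_ev = D_iv
D_ev = D_iv / F = 5 / 0.39 = 12.8205 mg

D_subcutaneous = 12.8 mg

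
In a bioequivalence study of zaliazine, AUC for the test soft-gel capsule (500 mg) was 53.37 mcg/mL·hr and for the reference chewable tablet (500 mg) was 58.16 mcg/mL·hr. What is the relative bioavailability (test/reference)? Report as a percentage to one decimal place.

F_rel = 91.8%

F_rel = (AUC_test/D_test) / (AUC_ref/D_ref)
      = (53.37/500) / (58.16/500)
      = 0.10674 / 0.11632 = 0.9176 = 91.76%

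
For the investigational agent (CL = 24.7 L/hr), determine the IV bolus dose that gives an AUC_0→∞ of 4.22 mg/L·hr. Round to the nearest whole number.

Dose = 104 mg

Dose_iv = CL × AUC_0→∞
     = 24.7 × 4.22 = 104.234 mg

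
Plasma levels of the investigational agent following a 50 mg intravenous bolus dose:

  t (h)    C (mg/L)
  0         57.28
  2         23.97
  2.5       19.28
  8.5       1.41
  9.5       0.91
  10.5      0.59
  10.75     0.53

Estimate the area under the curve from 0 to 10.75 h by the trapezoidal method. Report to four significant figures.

Trapezoidal AUC_0→10.75:
  [0→2]: (57.28+23.97)/2 × 2 = 81.25
  [2→2.5]: (23.97+19.28)/2 × 0.5 = 10.8125
  [2.5→8.5]: (19.28+1.41)/2 × 6 = 62.07
  [8.5→9.5]: (1.41+0.91)/2 × 1 = 1.16
  [9.5→10.5]: (0.91+0.59)/2 × 1 = 0.75
  [10.5→10.75]: (0.59+0.53)/2 × 0.25 = 0.14
  Sum = 156.1825 mg/L·h

AUC = 156.2 mg/L·h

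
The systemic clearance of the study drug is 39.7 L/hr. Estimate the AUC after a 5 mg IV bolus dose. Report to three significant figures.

AUC = 0.126 mg/L·hr

AUC_0→∞ = Dose_iv / CL
        = 5 / 39.7 = 0.125945 mg/L·hr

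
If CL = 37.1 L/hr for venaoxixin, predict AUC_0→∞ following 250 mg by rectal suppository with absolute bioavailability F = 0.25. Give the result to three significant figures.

AUC_0→∞ = F × Dose / CL
        = 0.25 × 250 / 37.1 = 1.68464 mg/L·hr

AUC = 1.68 mg/L·hr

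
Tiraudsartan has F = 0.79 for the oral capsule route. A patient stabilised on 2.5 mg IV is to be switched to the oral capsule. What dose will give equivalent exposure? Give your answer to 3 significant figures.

D_oral = 3.16 mg

For equal systemic exposure: F × D_ev = D_iv
D_ev = D_iv / F = 2.5 / 0.79 = 3.16456 mg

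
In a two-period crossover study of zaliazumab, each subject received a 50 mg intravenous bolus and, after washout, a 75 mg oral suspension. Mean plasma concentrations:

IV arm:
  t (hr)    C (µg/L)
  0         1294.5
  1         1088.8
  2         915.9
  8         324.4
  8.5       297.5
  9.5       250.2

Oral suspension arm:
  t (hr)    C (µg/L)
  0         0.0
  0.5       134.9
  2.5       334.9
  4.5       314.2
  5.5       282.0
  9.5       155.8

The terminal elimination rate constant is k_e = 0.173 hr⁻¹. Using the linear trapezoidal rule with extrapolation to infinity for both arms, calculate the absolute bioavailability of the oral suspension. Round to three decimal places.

Trapezoidal AUC_0→9.5 (IV):
  [0→1]: (1294.5+1088.8)/2 × 1 = 1191.65
  [1→2]: (1088.8+915.9)/2 × 1 = 1002.35
  [2→8]: (915.9+324.4)/2 × 6 = 3720.9
  [8→8.5]: (324.4+297.5)/2 × 0.5 = 155.475
  [8.5→9.5]: (297.5+250.2)/2 × 1 = 273.85
  Sum = 6344.225 µg/L·hr
IV tail: 250.2/0.173 = 1446.243; AUC_iv,0→∞ = 6344.225 + 1446.243 = 7790.468 µg/L·hr
Trapezoidal AUC_0→9.5 (oral suspension):
  [0→0.5]: (0.0+134.9)/2 × 0.5 = 33.725
  [0.5→2.5]: (134.9+334.9)/2 × 2 = 469.8
  [2.5→4.5]: (334.9+314.2)/2 × 2 = 649.1
  [4.5→5.5]: (314.2+282.0)/2 × 1 = 298.1
  [5.5→9.5]: (282.0+155.8)/2 × 4 = 875.6
  Sum = 2326.325 µg/L·hr
oral suspension tail: 155.8/0.173 = 900.578; AUC_ev,0→∞ = 2326.325 + 900.578 = 3226.903 µg/L·hr
F = (AUC_ev/D_ev)/(AUC_iv/D_iv) = (3226.903/75)/(7790.468/50) = 43.0254/155.80936 = 0.2761

F = 0.276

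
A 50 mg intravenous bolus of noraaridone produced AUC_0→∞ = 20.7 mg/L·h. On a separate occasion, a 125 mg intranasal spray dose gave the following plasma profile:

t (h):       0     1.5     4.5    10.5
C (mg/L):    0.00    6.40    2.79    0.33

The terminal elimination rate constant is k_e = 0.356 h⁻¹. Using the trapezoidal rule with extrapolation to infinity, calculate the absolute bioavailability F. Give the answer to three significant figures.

F = 0.558

Trapezoidal AUC_0→10.5 (intranasal spray):
  [0→1.5]: (0.00+6.40)/2 × 1.5 = 4.8
  [1.5→4.5]: (6.40+2.79)/2 × 3 = 13.785
  [4.5→10.5]: (2.79+0.33)/2 × 6 = 9.36
  Sum = 27.945 mg/L·h
Tail: C_last/k_e = 0.33/0.356 = 0.927
AUC_0→∞ (intranasal spray) = 27.945 + 0.927 = 28.872 mg/L·h
F = (AUC_ev/D_ev)/(AUC_iv/D_iv) = (28.872/125)/(20.7/50) = 0.230976/0.414 = 0.5579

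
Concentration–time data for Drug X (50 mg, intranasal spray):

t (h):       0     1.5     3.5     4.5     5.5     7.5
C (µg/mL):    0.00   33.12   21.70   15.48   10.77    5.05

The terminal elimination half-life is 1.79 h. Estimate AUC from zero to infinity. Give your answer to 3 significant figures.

Trapezoidal AUC_0→7.5:
  [0→1.5]: (0.00+33.12)/2 × 1.5 = 24.84
  [1.5→3.5]: (33.12+21.70)/2 × 2 = 54.82
  [3.5→4.5]: (21.70+15.48)/2 × 1 = 18.59
  [4.5→5.5]: (15.48+10.77)/2 × 1 = 13.125
  [5.5→7.5]: (10.77+5.05)/2 × 2 = 15.82
  Sum = 127.195 µg/mL·h
k_e = ln2 / t½ = 0.693147 / 1.79 = 0.3872 h^-1
Extrapolated tail: C_last / k_e = 5.05 / 0.3872 = 13.042
AUC_0→∞ = 127.195 + 13.042 = 140.237 µg/mL·h

AUC = 140 µg/mL·h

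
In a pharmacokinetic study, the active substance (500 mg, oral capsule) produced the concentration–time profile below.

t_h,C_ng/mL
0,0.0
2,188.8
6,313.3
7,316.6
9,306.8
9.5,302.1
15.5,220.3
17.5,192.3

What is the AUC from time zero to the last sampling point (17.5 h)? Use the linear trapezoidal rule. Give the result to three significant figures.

AUC = 4260 ng/mL·h

Trapezoidal AUC_0→17.5:
  [0→2]: (0.0+188.8)/2 × 2 = 188.8
  [2→6]: (188.8+313.3)/2 × 4 = 1004.2
  [6→7]: (313.3+316.6)/2 × 1 = 314.95
  [7→9]: (316.6+306.8)/2 × 2 = 623.4
  [9→9.5]: (306.8+302.1)/2 × 0.5 = 152.225
  [9.5→15.5]: (302.1+220.3)/2 × 6 = 1567.2
  [15.5→17.5]: (220.3+192.3)/2 × 2 = 412.6
  Sum = 4263.375 ng/mL·h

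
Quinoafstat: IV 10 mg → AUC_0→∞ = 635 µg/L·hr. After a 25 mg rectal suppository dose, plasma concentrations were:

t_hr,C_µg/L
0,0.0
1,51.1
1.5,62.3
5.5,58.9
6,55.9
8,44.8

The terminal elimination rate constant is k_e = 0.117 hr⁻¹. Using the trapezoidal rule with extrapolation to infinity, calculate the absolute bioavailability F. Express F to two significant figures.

F = 0.51

Trapezoidal AUC_0→8 (rectal suppository):
  [0→1]: (0.0+51.1)/2 × 1 = 25.55
  [1→1.5]: (51.1+62.3)/2 × 0.5 = 28.35
  [1.5→5.5]: (62.3+58.9)/2 × 4 = 242.4
  [5.5→6]: (58.9+55.9)/2 × 0.5 = 28.7
  [6→8]: (55.9+44.8)/2 × 2 = 100.7
  Sum = 425.7 µg/L·hr
Tail: C_last/k_e = 44.8/0.117 = 382.906
AUC_0→∞ (rectal suppository) = 425.7 + 382.906 = 808.606 µg/L·hr
F = (AUC_ev/D_ev)/(AUC_iv/D_iv) = (808.606/25)/(635/10) = 32.34424/63.5 = 0.5094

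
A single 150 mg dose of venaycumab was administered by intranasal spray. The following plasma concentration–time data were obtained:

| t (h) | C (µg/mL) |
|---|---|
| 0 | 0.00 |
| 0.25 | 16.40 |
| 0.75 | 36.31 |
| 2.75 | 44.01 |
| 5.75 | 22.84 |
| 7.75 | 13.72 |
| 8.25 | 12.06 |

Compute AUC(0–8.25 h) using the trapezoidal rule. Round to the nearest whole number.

Trapezoidal AUC_0→8.25:
  [0→0.25]: (0.00+16.40)/2 × 0.25 = 2.05
  [0.25→0.75]: (16.40+36.31)/2 × 0.5 = 13.1775
  [0.75→2.75]: (36.31+44.01)/2 × 2 = 80.32
  [2.75→5.75]: (44.01+22.84)/2 × 3 = 100.275
  [5.75→7.75]: (22.84+13.72)/2 × 2 = 36.56
  [7.75→8.25]: (13.72+12.06)/2 × 0.5 = 6.445
  Sum = 238.8275 µg/mL·h

AUC = 239 µg/mL·h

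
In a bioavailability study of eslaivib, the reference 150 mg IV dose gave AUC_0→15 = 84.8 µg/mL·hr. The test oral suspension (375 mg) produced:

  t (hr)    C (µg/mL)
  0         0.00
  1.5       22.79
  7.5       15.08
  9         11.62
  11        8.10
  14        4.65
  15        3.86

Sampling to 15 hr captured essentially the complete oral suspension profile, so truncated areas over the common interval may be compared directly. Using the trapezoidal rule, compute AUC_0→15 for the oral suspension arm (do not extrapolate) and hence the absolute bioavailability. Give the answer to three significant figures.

Trapezoidal AUC_0→15 (oral suspension):
  [0→1.5]: (0.00+22.79)/2 × 1.5 = 17.0925
  [1.5→7.5]: (22.79+15.08)/2 × 6 = 113.61
  [7.5→9]: (15.08+11.62)/2 × 1.5 = 20.025
  [9→11]: (11.62+8.10)/2 × 2 = 19.72
  [11→14]: (8.10+4.65)/2 × 3 = 19.125
  [14→15]: (4.65+3.86)/2 × 1 = 4.255
  Sum = 193.8275 µg/mL·hr
F = (AUC_ev/D_ev)/(AUC_iv/D_iv) = (193.8275/375)/(84.8/150) = 0.516873/0.565333 = 0.9143

F = 0.914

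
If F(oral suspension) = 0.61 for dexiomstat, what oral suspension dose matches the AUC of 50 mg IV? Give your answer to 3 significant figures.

D_oral = 82.0 mg

For equal systemic exposure: F × D_ev = D_iv
D_ev = D_iv / F = 50 / 0.61 = 81.9672 mg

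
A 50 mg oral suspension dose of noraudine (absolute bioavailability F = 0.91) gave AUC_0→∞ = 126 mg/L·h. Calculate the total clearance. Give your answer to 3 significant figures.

CL = 0.361 L/h

CL = F × Dose / AUC_0→∞
   = 0.91 × 50 / 126 = 0.361111 L/h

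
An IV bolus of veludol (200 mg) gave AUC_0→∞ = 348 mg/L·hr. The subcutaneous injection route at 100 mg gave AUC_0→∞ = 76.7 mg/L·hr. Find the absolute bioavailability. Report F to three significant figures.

F = (AUC_ev / D_ev) / (AUC_iv / D_iv)
  = (76.7/100) / (348/200)
  = 0.767 / 1.74 = 0.4408

F = 0.441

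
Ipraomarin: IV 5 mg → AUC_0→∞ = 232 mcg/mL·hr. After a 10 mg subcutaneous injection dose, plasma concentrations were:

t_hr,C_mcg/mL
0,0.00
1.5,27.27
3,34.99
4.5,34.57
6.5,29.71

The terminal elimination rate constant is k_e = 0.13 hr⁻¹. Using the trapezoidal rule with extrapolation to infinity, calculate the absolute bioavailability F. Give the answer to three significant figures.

Trapezoidal AUC_0→6.5 (subcutaneous injection):
  [0→1.5]: (0.00+27.27)/2 × 1.5 = 20.4525
  [1.5→3]: (27.27+34.99)/2 × 1.5 = 46.695
  [3→4.5]: (34.99+34.57)/2 × 1.5 = 52.17
  [4.5→6.5]: (34.57+29.71)/2 × 2 = 64.28
  Sum = 183.5975 mcg/mL·hr
Tail: C_last/k_e = 29.71/0.13 = 228.538
AUC_0→∞ (subcutaneous injection) = 183.5975 + 228.538 = 412.1355 mcg/mL·hr
F = (AUC_ev/D_ev)/(AUC_iv/D_iv) = (412.1355/10)/(232/5) = 41.21355/46.4 = 0.8882

F = 0.888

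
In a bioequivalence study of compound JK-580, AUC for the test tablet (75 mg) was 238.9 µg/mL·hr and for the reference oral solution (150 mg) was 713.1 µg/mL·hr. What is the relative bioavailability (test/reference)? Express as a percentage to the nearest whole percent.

F_rel = 67%

F_rel = (AUC_test/D_test) / (AUC_ref/D_ref)
      = (238.9/75) / (713.1/150)
      = 3.18533 / 4.754 = 0.6700 = 67.00%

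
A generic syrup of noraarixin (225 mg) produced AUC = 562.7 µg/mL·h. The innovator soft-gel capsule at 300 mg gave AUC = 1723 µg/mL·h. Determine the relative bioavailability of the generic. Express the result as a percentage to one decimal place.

F_rel = 43.5%

F_rel = (AUC_test/D_test) / (AUC_ref/D_ref)
      = (562.7/225) / (1723/300)
      = 2.50089 / 5.74333 = 0.4354 = 43.54%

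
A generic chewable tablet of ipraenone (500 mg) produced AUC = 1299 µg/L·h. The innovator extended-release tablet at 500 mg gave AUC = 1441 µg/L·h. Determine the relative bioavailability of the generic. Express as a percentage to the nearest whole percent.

F_rel = (AUC_test/D_test) / (AUC_ref/D_ref)
      = (1299/500) / (1441/500)
      = 2.598 / 2.882 = 0.9015 = 90.15%

F_rel = 90%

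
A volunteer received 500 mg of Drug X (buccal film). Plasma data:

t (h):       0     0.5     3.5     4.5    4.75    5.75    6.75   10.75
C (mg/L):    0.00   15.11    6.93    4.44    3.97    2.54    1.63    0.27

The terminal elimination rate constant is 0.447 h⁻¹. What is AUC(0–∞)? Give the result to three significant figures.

Trapezoidal AUC_0→10.75:
  [0→0.5]: (0.00+15.11)/2 × 0.5 = 3.7775
  [0.5→3.5]: (15.11+6.93)/2 × 3 = 33.06
  [3.5→4.5]: (6.93+4.44)/2 × 1 = 5.685
  [4.5→4.75]: (4.44+3.97)/2 × 0.25 = 1.05125
  [4.75→5.75]: (3.97+2.54)/2 × 1 = 3.255
  [5.75→6.75]: (2.54+1.63)/2 × 1 = 2.085
  [6.75→10.75]: (1.63+0.27)/2 × 4 = 3.8
  Sum = 52.71375 mg/L·h
Extrapolated tail: C_last / k_e = 0.27 / 0.447 = 0.604
AUC_0→∞ = 52.71375 + 0.604 = 53.31775 mg/L·h

AUC = 53.3 mg/L·h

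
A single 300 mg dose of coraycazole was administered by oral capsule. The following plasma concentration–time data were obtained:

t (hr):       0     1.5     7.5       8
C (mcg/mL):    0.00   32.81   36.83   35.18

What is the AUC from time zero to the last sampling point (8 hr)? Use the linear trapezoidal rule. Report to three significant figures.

AUC = 252 mcg/mL·hr

Trapezoidal AUC_0→8:
  [0→1.5]: (0.00+32.81)/2 × 1.5 = 24.6075
  [1.5→7.5]: (32.81+36.83)/2 × 6 = 208.92
  [7.5→8]: (36.83+35.18)/2 × 0.5 = 18.0025
  Sum = 251.53 mcg/mL·hr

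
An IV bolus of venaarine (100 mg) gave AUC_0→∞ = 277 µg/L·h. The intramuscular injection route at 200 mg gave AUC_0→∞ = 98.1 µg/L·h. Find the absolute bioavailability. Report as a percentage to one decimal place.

F = 17.7%

F = (AUC_ev / D_ev) / (AUC_iv / D_iv)
  = (98.1/200) / (277/100)
  = 0.4905 / 2.77 = 0.1771
  = 17.71%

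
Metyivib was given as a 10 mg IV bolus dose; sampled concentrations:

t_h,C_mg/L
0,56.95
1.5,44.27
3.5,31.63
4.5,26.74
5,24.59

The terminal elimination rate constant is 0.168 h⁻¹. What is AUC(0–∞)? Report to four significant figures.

AUC = 340.2 mg/L·h

Trapezoidal AUC_0→5:
  [0→1.5]: (56.95+44.27)/2 × 1.5 = 75.915
  [1.5→3.5]: (44.27+31.63)/2 × 2 = 75.9
  [3.5→4.5]: (31.63+26.74)/2 × 1 = 29.185
  [4.5→5]: (26.74+24.59)/2 × 0.5 = 12.8325
  Sum = 193.8325 mg/L·h
Extrapolated tail: C_last / k_e = 24.59 / 0.168 = 146.369
AUC_0→∞ = 193.8325 + 146.369 = 340.2015 mg/L·h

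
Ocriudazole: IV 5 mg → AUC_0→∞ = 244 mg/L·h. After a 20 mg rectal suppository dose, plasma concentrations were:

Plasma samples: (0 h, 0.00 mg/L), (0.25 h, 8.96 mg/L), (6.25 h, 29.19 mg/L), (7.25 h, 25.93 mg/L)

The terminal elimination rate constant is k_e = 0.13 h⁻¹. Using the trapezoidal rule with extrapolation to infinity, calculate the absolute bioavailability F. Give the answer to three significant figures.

F = 0.351

Trapezoidal AUC_0→7.25 (rectal suppository):
  [0→0.25]: (0.00+8.96)/2 × 0.25 = 1.12
  [0.25→6.25]: (8.96+29.19)/2 × 6 = 114.45
  [6.25→7.25]: (29.19+25.93)/2 × 1 = 27.56
  Sum = 143.13 mg/L·h
Tail: C_last/k_e = 25.93/0.13 = 199.462
AUC_0→∞ (rectal suppository) = 143.13 + 199.462 = 342.592 mg/L·h
F = (AUC_ev/D_ev)/(AUC_iv/D_iv) = (342.592/20)/(244/5) = 17.1296/48.8 = 0.3510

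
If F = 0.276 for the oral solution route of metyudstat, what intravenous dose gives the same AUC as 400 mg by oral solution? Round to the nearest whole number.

D_iv = 110 mg

Systemic exposure from an extravascular dose = F × D_ev, so the equivalent IV dose is F × D_ev.
D_iv = F × D_ev = 0.276 × 400 = 110.4 mg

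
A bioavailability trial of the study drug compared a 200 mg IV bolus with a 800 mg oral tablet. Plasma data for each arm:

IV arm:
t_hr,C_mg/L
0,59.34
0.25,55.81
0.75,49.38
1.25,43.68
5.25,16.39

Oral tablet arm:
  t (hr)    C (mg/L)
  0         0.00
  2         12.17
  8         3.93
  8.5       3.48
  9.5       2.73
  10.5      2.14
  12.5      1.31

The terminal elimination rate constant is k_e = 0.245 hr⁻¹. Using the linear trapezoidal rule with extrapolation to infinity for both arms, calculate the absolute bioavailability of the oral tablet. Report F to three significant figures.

Trapezoidal AUC_0→5.25 (IV):
  [0→0.25]: (59.34+55.81)/2 × 0.25 = 14.39375
  [0.25→0.75]: (55.81+49.38)/2 × 0.5 = 26.2975
  [0.75→1.25]: (49.38+43.68)/2 × 0.5 = 23.265
  [1.25→5.25]: (43.68+16.39)/2 × 4 = 120.14
  Sum = 184.09625 mg/L·hr
IV tail: 16.39/0.245 = 66.898; AUC_iv,0→∞ = 184.09625 + 66.898 = 250.99425 mg/L·hr
Trapezoidal AUC_0→12.5 (oral tablet):
  [0→2]: (0.00+12.17)/2 × 2 = 12.17
  [2→8]: (12.17+3.93)/2 × 6 = 48.3
  [8→8.5]: (3.93+3.48)/2 × 0.5 = 1.8525
  [8.5→9.5]: (3.48+2.73)/2 × 1 = 3.105
  [9.5→10.5]: (2.73+2.14)/2 × 1 = 2.435
  [10.5→12.5]: (2.14+1.31)/2 × 2 = 3.45
  Sum = 71.3125 mg/L·hr
oral tablet tail: 1.31/0.245 = 5.347; AUC_ev,0→∞ = 71.3125 + 5.347 = 76.6595 mg/L·hr
F = (AUC_ev/D_ev)/(AUC_iv/D_iv) = (76.6595/800)/(250.99425/200) = 0.095824375/1.25497 = 0.0764

F = 0.0764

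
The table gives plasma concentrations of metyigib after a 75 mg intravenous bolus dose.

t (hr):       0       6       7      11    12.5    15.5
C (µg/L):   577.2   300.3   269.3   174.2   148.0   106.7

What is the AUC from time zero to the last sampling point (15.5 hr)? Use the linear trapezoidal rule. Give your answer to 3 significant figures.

Trapezoidal AUC_0→15.5:
  [0→6]: (577.2+300.3)/2 × 6 = 2632.5
  [6→7]: (300.3+269.3)/2 × 1 = 284.8
  [7→11]: (269.3+174.2)/2 × 4 = 887.0
  [11→12.5]: (174.2+148.0)/2 × 1.5 = 241.65
  [12.5→15.5]: (148.0+106.7)/2 × 3 = 382.05
  Sum = 4428.0 µg/L·hr

AUC = 4430 µg/L·hr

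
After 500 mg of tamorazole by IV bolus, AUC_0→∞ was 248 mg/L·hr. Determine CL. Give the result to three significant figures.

CL = Dose_iv / AUC_0→∞
   = 500 / 248 = 2.01613 L/hr

CL = 2.02 L/hr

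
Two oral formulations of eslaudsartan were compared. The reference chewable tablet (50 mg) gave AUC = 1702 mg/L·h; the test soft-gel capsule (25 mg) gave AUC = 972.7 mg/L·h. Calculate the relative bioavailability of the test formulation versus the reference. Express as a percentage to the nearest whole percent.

F_rel = (AUC_test/D_test) / (AUC_ref/D_ref)
      = (972.7/25) / (1702/50)
      = 38.908 / 34.04 = 1.1430 = 114.30%

F_rel = 114%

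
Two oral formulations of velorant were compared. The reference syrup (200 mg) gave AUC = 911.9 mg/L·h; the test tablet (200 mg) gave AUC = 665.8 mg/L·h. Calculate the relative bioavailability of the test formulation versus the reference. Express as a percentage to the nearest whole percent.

F_rel = 73%

F_rel = (AUC_test/D_test) / (AUC_ref/D_ref)
      = (665.8/200) / (911.9/200)
      = 3.329 / 4.5595 = 0.7301 = 73.01%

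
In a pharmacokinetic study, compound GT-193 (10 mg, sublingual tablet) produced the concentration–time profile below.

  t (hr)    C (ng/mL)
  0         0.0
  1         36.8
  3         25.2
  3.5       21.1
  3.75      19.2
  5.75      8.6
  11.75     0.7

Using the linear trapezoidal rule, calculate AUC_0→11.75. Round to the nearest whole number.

AUC = 153 ng/mL·hr

Trapezoidal AUC_0→11.75:
  [0→1]: (0.0+36.8)/2 × 1 = 18.4
  [1→3]: (36.8+25.2)/2 × 2 = 62.0
  [3→3.5]: (25.2+21.1)/2 × 0.5 = 11.575
  [3.5→3.75]: (21.1+19.2)/2 × 0.25 = 5.0375
  [3.75→5.75]: (19.2+8.6)/2 × 2 = 27.8
  [5.75→11.75]: (8.6+0.7)/2 × 6 = 27.9
  Sum = 152.7125 ng/mL·hr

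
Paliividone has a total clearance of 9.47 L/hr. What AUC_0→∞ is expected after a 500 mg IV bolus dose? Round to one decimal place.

AUC_0→∞ = Dose_iv / CL
        = 500 / 9.47 = 52.7983 mg/L·hr

AUC = 52.8 mg/L·hr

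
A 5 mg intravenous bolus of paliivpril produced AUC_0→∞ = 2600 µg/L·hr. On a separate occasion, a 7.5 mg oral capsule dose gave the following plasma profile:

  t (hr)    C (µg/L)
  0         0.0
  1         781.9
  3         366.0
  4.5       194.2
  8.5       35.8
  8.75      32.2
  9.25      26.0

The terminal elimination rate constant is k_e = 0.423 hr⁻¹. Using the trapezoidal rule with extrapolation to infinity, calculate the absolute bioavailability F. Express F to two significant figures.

F = 0.64

Trapezoidal AUC_0→9.25 (oral capsule):
  [0→1]: (0.0+781.9)/2 × 1 = 390.95
  [1→3]: (781.9+366.0)/2 × 2 = 1147.9
  [3→4.5]: (366.0+194.2)/2 × 1.5 = 420.15
  [4.5→8.5]: (194.2+35.8)/2 × 4 = 460.0
  [8.5→8.75]: (35.8+32.2)/2 × 0.25 = 8.5
  [8.75→9.25]: (32.2+26.0)/2 × 0.5 = 14.55
  Sum = 2442.05 µg/L·hr
Tail: C_last/k_e = 26.0/0.423 = 61.466
AUC_0→∞ (oral capsule) = 2442.05 + 61.466 = 2503.516 µg/L·hr
F = (AUC_ev/D_ev)/(AUC_iv/D_iv) = (2503.516/7.5)/(2600/5) = 333.802/520 = 0.6419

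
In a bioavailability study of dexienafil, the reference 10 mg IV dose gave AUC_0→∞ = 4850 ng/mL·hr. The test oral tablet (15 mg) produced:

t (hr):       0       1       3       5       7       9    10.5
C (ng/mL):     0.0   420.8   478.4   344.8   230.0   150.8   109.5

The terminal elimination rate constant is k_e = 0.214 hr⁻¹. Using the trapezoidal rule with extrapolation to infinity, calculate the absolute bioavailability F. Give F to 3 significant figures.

Trapezoidal AUC_0→10.5 (oral tablet):
  [0→1]: (0.0+420.8)/2 × 1 = 210.4
  [1→3]: (420.8+478.4)/2 × 2 = 899.2
  [3→5]: (478.4+344.8)/2 × 2 = 823.2
  [5→7]: (344.8+230.0)/2 × 2 = 574.8
  [7→9]: (230.0+150.8)/2 × 2 = 380.8
  [9→10.5]: (150.8+109.5)/2 × 1.5 = 195.225
  Sum = 3083.625 ng/mL·hr
Tail: C_last/k_e = 109.5/0.214 = 511.682
AUC_0→∞ (oral tablet) = 3083.625 + 511.682 = 3595.307 ng/mL·hr
F = (AUC_ev/D_ev)/(AUC_iv/D_iv) = (3595.307/15)/(4850/10) = 239.687/485 = 0.4942

F = 0.494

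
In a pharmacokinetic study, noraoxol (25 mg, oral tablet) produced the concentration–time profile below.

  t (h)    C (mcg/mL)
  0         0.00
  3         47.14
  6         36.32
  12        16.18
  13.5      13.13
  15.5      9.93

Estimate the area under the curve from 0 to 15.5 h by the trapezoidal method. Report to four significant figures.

Trapezoidal AUC_0→15.5:
  [0→3]: (0.00+47.14)/2 × 3 = 70.71
  [3→6]: (47.14+36.32)/2 × 3 = 125.19
  [6→12]: (36.32+16.18)/2 × 6 = 157.5
  [12→13.5]: (16.18+13.13)/2 × 1.5 = 21.9825
  [13.5→15.5]: (13.13+9.93)/2 × 2 = 23.06
  Sum = 398.4425 mcg/mL·h

AUC = 398.4 mcg/mL·h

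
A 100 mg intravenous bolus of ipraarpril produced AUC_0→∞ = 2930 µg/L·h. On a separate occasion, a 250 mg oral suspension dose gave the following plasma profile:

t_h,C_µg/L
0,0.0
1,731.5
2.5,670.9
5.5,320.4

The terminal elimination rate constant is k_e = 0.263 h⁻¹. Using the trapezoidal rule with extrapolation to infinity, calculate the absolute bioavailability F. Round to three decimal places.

Trapezoidal AUC_0→5.5 (oral suspension):
  [0→1]: (0.0+731.5)/2 × 1 = 365.75
  [1→2.5]: (731.5+670.9)/2 × 1.5 = 1051.8
  [2.5→5.5]: (670.9+320.4)/2 × 3 = 1486.95
  Sum = 2904.5 µg/L·h
Tail: C_last/k_e = 320.4/0.263 = 1218.251
AUC_0→∞ (oral suspension) = 2904.5 + 1218.251 = 4122.751 µg/L·h
F = (AUC_ev/D_ev)/(AUC_iv/D_iv) = (4122.751/250)/(2930/100) = 16.491004/29.3 = 0.5628

F = 0.563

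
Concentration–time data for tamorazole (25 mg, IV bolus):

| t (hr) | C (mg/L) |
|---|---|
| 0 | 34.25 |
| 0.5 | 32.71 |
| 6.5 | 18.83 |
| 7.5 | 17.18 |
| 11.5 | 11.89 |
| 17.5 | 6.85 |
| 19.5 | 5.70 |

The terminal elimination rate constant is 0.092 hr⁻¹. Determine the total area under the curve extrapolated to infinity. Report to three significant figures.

AUC = 378 mg/L·hr

Trapezoidal AUC_0→19.5:
  [0→0.5]: (34.25+32.71)/2 × 0.5 = 16.74
  [0.5→6.5]: (32.71+18.83)/2 × 6 = 154.62
  [6.5→7.5]: (18.83+17.18)/2 × 1 = 18.005
  [7.5→11.5]: (17.18+11.89)/2 × 4 = 58.14
  [11.5→17.5]: (11.89+6.85)/2 × 6 = 56.22
  [17.5→19.5]: (6.85+5.70)/2 × 2 = 12.55
  Sum = 316.275 mg/L·hr
Extrapolated tail: C_last / k_e = 5.70 / 0.092 = 61.957
AUC_0→∞ = 316.275 + 61.957 = 378.232 mg/L·hr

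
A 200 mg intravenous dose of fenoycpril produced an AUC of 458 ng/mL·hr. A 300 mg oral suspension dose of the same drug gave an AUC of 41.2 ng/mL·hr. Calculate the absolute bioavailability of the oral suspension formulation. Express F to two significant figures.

F = 0.060

F = (AUC_ev / D_ev) / (AUC_iv / D_iv)
  = (41.2/300) / (458/200)
  = 0.137333 / 2.29 = 0.0600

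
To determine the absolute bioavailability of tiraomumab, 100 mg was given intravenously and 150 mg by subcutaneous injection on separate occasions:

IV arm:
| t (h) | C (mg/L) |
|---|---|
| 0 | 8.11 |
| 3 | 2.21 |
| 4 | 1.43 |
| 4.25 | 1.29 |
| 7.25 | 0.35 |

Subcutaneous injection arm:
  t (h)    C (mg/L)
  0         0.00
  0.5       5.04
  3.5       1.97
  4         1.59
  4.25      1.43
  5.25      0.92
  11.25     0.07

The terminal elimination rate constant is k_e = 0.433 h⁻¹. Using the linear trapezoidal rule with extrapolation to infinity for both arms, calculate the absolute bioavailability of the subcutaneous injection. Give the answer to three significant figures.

Trapezoidal AUC_0→7.25 (IV):
  [0→3]: (8.11+2.21)/2 × 3 = 15.48
  [3→4]: (2.21+1.43)/2 × 1 = 1.82
  [4→4.25]: (1.43+1.29)/2 × 0.25 = 0.34
  [4.25→7.25]: (1.29+0.35)/2 × 3 = 2.46
  Sum = 20.1 mg/L·h
IV tail: 0.35/0.433 = 0.808; AUC_iv,0→∞ = 20.1 + 0.808 = 20.908 mg/L·h
Trapezoidal AUC_0→11.25 (subcutaneous injection):
  [0→0.5]: (0.00+5.04)/2 × 0.5 = 1.26
  [0.5→3.5]: (5.04+1.97)/2 × 3 = 10.515
  [3.5→4]: (1.97+1.59)/2 × 0.5 = 0.89
  [4→4.25]: (1.59+1.43)/2 × 0.25 = 0.3775
  [4.25→5.25]: (1.43+0.92)/2 × 1 = 1.175
  [5.25→11.25]: (0.92+0.07)/2 × 6 = 2.97
  Sum = 17.1875 mg/L·h
subcutaneous injection tail: 0.07/0.433 = 0.162; AUC_ev,0→∞ = 17.1875 + 0.162 = 17.3495 mg/L·h
F = (AUC_ev/D_ev)/(AUC_iv/D_iv) = (17.3495/150)/(20.908/100) = 0.115663/0.20908 = 0.5532

F = 0.553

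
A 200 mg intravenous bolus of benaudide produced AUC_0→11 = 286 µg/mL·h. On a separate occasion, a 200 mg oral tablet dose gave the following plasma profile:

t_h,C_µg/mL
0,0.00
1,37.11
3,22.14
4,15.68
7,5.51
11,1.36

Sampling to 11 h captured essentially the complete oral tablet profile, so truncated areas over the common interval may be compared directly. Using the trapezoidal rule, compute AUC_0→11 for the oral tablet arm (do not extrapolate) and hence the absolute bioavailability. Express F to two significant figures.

Trapezoidal AUC_0→11 (oral tablet):
  [0→1]: (0.00+37.11)/2 × 1 = 18.555
  [1→3]: (37.11+22.14)/2 × 2 = 59.25
  [3→4]: (22.14+15.68)/2 × 1 = 18.91
  [4→7]: (15.68+5.51)/2 × 3 = 31.785
  [7→11]: (5.51+1.36)/2 × 4 = 13.74
  Sum = 142.24 µg/mL·h
F = (AUC_ev/D_ev)/(AUC_iv/D_iv) = (142.24/200)/(286/200) = 0.7112/1.43 = 0.4973

F = 0.50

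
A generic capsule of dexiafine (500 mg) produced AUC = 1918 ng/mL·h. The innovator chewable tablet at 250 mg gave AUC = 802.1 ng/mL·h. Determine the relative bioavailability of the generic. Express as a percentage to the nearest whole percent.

F_rel = 120%

F_rel = (AUC_test/D_test) / (AUC_ref/D_ref)
      = (1918/500) / (802.1/250)
      = 3.836 / 3.2084 = 1.1956 = 119.56%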